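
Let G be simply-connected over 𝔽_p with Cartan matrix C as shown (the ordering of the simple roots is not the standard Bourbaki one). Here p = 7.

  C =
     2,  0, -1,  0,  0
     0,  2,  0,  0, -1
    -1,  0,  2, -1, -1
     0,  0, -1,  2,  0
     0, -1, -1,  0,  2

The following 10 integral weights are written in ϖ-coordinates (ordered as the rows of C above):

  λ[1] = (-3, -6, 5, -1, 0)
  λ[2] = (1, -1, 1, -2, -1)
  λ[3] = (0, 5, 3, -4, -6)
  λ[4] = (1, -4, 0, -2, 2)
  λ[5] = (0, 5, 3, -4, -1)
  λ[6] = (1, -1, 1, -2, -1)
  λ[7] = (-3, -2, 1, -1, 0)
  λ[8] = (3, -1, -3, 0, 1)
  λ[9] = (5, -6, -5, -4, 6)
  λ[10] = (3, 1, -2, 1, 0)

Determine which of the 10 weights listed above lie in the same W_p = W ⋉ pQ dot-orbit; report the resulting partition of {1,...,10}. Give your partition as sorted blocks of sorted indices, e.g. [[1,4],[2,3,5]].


Cartan matrix: type D_5 (|W|=1920); un-permuting the 5 rows.

Alcove-folded reps (p=7, 10 weights, presented ϖ-order):

  1: (2, 1, 0, 0, 0) · 2: (2, 0, 1, 1, 0) · 3: (3, 1, 0, 1, 1) · 4: (2, 3, 0, 1, 0) · 5: (3, 1, 0, 1, 1) · 6: (2, 0, 1, 1, 0) · 7: (2, 1, 0, 0, 0) · 8: (2, 0, 1, 1, 0) · 9: (2, 0, 1, 1, 0) · 10: (3, 1, 0, 1, 1)

These 10 weights hit 4 W_7-dot-orbits; sizes (2, 4, 3, 1):

[[1, 7], [2, 6, 8, 9], [3, 5, 10], [4]]


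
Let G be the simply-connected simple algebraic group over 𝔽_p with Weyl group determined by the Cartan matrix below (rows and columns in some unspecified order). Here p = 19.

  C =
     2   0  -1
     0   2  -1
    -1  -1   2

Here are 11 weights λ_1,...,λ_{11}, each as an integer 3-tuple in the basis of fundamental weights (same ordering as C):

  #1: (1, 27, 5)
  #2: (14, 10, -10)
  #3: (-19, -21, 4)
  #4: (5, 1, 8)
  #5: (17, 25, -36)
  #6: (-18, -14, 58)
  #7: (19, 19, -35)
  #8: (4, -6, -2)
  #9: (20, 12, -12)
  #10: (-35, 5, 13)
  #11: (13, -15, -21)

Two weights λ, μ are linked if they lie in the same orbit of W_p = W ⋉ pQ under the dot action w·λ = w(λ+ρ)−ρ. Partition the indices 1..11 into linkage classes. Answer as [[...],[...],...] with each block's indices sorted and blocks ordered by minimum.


A_3 Cartan matrix, 3 simple roots permuted; ρ=(1,1,1).

λ_j+ρ reflected into Ā_19 (⟨·,θ^∨⟩≤19); 3-tuples as given:

  λ_1+ρ ↦ (6, 2, 9)
  λ_2+ρ ↦ (6, 2, 9)
  λ_3+ρ ↦ (1, 1, 4)
  λ_4+ρ ↦ (6, 2, 9)
  λ_5+ρ ↦ (1, 7, 2)
  λ_6+ρ ↦ (6, 2, 9)
  λ_7+ρ ↦ (1, 1, 4)
  λ_8+ρ ↦ (1, 1, 4)
  λ_9+ρ ↦ (6, 2, 9)
  λ_10+ρ ↦ (1, 1, 4)
  λ_11+ρ ↦ (1, 1, 4)

These 11 weights hit 3 W_19-dot-orbits; sizes (5, 5, 1):

[[1, 2, 4, 6, 9], [3, 7, 8, 10, 11], [5]]


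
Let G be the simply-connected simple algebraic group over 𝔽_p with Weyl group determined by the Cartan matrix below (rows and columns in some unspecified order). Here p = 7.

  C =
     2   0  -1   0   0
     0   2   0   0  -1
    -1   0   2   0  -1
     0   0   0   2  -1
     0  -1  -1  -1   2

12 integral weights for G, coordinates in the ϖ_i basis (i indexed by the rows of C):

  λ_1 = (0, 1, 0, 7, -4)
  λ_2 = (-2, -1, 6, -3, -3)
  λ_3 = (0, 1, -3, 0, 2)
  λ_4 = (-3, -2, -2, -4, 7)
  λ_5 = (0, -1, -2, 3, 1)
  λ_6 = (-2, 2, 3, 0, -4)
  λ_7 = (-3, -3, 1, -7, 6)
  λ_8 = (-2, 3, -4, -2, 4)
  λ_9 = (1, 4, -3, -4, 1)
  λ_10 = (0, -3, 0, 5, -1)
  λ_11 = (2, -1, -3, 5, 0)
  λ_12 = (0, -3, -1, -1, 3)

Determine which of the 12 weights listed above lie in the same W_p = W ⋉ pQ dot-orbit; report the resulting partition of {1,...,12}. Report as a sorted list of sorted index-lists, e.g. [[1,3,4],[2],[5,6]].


Dynkin diagram of C (from the 8 off-diagonal −1 entries): D_5.

Alcove-folded reps (p=7, 12 weights, presented ϖ-order):

  λ_1+ρ ↦ (0, 0, 0, 4, 1) · λ_2+ρ ↦ (1, 2, 0, 0, 2) · λ_3+ρ ↦ (1, 2, 0, 1, 1) · λ_4+ρ ↦ (1, 0, 0, 2, 1) · λ_5+ρ ↦ (0, 0, 0, 4, 1) · λ_6+ρ ↦ (1, 0, 0, 2, 1) · λ_7+ρ ↦ (0, 0, 0, 4, 1) · λ_8+ρ ↦ (1, 2, 0, 1, 1) · λ_9+ρ ↦ (1, 2, 0, 0, 2) · λ_10+ρ ↦ (0, 0, 0, 4, 1) · λ_11+ρ ↦ (0, 0, 0, 4, 1) · λ_12+ρ ↦ (1, 2, 0, 0, 2)

These 12 weights hit 4 W_7-dot-orbits; sizes (5, 3, 2, 2):

[[1, 5, 7, 10, 11], [2, 9, 12], [3, 8], [4, 6]]


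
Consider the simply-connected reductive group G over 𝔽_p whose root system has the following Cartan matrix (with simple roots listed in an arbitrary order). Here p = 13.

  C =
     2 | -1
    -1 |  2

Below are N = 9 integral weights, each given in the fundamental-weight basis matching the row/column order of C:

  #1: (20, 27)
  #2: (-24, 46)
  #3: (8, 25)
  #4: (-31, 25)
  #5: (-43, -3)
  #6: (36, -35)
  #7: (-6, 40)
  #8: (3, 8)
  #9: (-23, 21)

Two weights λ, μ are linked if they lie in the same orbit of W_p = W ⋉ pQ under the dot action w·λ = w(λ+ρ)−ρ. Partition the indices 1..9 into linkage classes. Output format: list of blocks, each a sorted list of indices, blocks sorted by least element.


C ↔ A_2 under row/col permutation; |W(A_2)| = 6.

Ā_13 reps of the 9 weights (A_2, coords as presented):

    λ_1+ρ ↦ (2, 3)
    λ_2+ρ ↦ (2, 3)
    λ_3+ρ ↦ (4, 9)
    λ_4+ρ ↦ (4, 9)
    λ_5+ρ ↦ (2, 3)
    λ_6+ρ ↦ (2, 3)
    λ_7+ρ ↦ (2, 3)
    λ_8+ρ ↦ (4, 9)
    λ_9+ρ ↦ (4, 9)

2 distinct reps among the 9 weights ⇒ 2 W_13-linkage classes:

[[1, 2, 5, 6, 7], [3, 4, 8, 9]]


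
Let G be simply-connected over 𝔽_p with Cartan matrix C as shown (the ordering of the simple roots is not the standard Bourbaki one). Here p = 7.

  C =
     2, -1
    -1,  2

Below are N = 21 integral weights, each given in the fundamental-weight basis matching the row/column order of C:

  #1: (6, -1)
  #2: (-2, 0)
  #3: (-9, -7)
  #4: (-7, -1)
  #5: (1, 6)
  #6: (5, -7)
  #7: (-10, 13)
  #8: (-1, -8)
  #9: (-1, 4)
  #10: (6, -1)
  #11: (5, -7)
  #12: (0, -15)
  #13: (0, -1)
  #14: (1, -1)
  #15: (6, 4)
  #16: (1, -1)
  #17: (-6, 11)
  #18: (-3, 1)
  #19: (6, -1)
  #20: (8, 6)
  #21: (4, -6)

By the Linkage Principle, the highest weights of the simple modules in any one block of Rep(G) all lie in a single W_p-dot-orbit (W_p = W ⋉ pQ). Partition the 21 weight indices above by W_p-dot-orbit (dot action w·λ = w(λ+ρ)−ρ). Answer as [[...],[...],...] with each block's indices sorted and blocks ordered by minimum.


A_2 Cartan matrix, 2 simple roots permuted; ρ=(1,1).

Folding the 21 weights λ_j+ρ into Ā_7 (reps in the given 2-coord order):

    [1] (7, 0)
    [2] (1, 0)
    [3] (1, 0)
    [4] (0, 6)
    [5] (0, 5)
    [6] (0, 6)
    [7] (0, 2)
    [8] (7, 0)
    [9] (0, 5)
    [10] (7, 0)
    [11] (0, 6)
    [12] (0, 6)
    [13] (1, 0)
    [14] (2, 0)
    [15] (2, 0)
    [16] (2, 0)
    [17] (0, 2)
    [18] (2, 0)
    [19] (7, 0)
    [20] (2, 0)
    [21] (0, 5)

Grouping the 21 weights by Ā_7-representative: 6 linkage classes.

[[1, 8, 10, 19], [2, 3, 13], [4, 6, 11, 12], [5, 9, 21], [7, 17], [14, 15, 16, 18, 20]]


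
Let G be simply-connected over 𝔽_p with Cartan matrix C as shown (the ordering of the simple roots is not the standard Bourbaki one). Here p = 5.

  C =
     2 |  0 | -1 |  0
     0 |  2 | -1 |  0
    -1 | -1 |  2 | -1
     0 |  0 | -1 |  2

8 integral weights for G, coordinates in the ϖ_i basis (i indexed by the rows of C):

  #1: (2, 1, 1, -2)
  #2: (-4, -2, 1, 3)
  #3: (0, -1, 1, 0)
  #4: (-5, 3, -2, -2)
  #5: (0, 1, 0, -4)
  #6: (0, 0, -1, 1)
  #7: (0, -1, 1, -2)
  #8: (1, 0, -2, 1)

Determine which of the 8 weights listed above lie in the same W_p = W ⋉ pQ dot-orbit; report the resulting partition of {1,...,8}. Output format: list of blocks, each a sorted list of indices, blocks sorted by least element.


Cartan matrix: type D_4 (|W|=192); un-permuting the 4 rows.

Each λ_j+ρ reduced to Ā_5; 4-tuples below use C's row order:

    λ_1 → (1, 0, 1, 1)
    λ_2 → (1, 1, 0, 2)
    λ_3 → (1, 0, 1, 1)
    λ_4 → (1, 1, 0, 2)
    λ_5 → (1, 0, 1, 1)
    λ_6 → (1, 1, 0, 2)
    λ_7 → (1, 0, 1, 1)
    λ_8 → (1, 0, 1, 1)

Grouping the 8 weights by Ā_5-representative: 2 linkage classes.

[[1, 3, 5, 7, 8], [2, 4, 6]]


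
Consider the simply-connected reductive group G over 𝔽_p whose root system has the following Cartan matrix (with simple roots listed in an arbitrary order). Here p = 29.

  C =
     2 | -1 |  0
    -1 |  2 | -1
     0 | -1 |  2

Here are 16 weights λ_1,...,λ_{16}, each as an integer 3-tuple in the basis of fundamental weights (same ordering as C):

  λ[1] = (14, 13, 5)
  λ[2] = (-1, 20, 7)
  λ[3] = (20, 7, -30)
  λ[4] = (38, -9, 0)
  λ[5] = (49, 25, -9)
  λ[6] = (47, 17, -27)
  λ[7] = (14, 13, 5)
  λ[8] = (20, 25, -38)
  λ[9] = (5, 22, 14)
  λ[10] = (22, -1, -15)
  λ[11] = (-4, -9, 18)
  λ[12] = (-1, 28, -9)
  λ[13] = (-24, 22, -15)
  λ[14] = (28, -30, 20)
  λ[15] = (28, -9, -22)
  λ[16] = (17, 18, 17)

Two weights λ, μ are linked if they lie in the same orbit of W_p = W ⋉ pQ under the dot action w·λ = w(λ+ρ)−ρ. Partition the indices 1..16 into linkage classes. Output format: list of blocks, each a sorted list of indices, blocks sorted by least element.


C ↔ A_3 under row/col permutation; |W(A_3)| = 24.

Alcove-folded reps (p=29, 16 weights, presented ϖ-order):

    1: (9, 14, 0)
    2: (0, 21, 8)
    3: (0, 21, 8)
    4: (19, 2, 1)
    5: (8, 3, 8)
    6: (8, 3, 8)
    7: (9, 14, 0)
    8: (8, 3, 8)
    9: (9, 14, 0)
    10: (9, 14, 0)
    11: (8, 3, 8)
    12: (0, 21, 8)
    13: (9, 14, 0)
    14: (0, 21, 8)
    15: (0, 21, 8)
    16: (8, 3, 8)

Linkage partition of the 16 weights (4 classes, p=29):

[[1, 7, 9, 10, 13], [2, 3, 12, 14, 15], [4], [5, 6, 8, 11, 16]]


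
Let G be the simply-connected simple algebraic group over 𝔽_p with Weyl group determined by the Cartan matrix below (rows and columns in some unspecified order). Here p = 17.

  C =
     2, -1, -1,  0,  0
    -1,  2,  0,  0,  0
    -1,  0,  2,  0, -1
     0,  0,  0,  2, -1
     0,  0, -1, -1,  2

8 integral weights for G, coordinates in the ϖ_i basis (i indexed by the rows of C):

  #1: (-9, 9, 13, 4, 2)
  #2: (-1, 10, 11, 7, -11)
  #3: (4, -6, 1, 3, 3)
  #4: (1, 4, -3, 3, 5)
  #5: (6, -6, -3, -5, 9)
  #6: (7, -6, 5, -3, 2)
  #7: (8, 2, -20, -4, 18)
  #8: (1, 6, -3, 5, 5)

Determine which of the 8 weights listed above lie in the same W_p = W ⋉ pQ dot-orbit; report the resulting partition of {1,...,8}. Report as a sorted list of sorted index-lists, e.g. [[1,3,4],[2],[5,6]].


Dynkin diagram of C (from the 8 off-diagonal −1 entries): A_5.

Folding the 8 weights λ_j+ρ into Ā_17 (reps in the given 5-coord order):

  λ_1+ρ ↦ (3, 5, 6, 2, 1)
  λ_2+ρ ↦ (0, 5, 2, 4, 4)
  λ_3+ρ ↦ (0, 5, 2, 4, 4)
  λ_4+ρ ↦ (0, 5, 2, 4, 4)
  λ_5+ρ ↦ (0, 5, 2, 4, 4)
  λ_6+ρ ↦ (3, 5, 6, 2, 1)
  λ_7+ρ ↦ (3, 5, 6, 2, 1)
  λ_8+ρ ↦ (0, 5, 2, 4, 4)

2 distinct reps among the 8 weights ⇒ 2 W_17-linkage classes:

[[1, 6, 7], [2, 3, 4, 5, 8]]


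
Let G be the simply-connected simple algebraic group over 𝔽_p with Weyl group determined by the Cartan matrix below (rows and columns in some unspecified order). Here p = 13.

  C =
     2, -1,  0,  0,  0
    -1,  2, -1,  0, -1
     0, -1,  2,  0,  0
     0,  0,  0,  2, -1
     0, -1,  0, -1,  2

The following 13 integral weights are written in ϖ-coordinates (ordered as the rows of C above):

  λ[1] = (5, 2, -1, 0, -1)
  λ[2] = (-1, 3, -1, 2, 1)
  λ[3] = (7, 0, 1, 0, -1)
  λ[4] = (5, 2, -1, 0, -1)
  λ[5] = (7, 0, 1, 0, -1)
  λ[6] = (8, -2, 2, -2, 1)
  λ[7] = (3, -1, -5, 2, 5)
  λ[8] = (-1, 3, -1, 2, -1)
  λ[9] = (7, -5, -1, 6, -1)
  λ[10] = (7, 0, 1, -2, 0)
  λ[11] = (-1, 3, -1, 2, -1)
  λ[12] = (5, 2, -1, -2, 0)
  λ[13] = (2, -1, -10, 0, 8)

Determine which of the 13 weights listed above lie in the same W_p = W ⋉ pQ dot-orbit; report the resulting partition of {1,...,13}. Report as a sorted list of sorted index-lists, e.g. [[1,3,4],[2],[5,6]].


Type D_5, rank 5, |W|=1920; reorder rows/cols to standard.

Ā_13 reps of the 13 weights (D_5, coords as presented):

  1: (6, 3, 0, 1, 0);  2: (0, 4, 0, 3, 0);  3: (8, 1, 2, 1, 0);  4: (6, 3, 0, 1, 0);  5: (8, 1, 2, 1, 0);  6: (8, 1, 2, 1, 0);  7: (0, 4, 0, 3, 0);  8: (0, 4, 0, 3, 0);  9: (0, 4, 0, 3, 0);  10: (8, 1, 2, 1, 0);  11: (0, 4, 0, 3, 0);  12: (6, 3, 0, 1, 0);  13: (6, 3, 0, 1, 0)

Linkage partition of the 13 weights (3 classes, p=13):

[[1, 4, 12, 13], [2, 7, 8, 9, 11], [3, 5, 6, 10]]


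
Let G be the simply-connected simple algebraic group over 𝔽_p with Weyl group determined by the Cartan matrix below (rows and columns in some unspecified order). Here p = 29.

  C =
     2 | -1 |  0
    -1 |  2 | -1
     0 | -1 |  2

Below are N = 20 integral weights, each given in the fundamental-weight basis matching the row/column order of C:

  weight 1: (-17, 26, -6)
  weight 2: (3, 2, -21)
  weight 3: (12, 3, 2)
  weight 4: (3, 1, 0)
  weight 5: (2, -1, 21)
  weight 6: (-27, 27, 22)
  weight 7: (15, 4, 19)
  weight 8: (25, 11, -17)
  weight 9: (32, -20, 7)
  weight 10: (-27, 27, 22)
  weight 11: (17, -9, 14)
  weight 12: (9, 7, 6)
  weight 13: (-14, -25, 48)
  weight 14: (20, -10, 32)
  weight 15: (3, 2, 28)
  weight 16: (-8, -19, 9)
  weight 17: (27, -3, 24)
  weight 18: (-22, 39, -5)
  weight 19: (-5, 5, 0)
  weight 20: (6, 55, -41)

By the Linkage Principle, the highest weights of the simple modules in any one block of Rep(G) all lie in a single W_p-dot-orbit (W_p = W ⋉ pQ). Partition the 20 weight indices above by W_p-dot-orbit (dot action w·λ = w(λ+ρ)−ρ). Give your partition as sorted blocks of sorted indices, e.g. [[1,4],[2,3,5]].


Cartan matrix: type A_3 (|W|=24); un-permuting the 3 rows.

Folding the 20 weights λ_j+ρ into Ā_29 (reps in the given 3-coord order):

    λ_1 → (16, 6, 5)
    λ_2 → (13, 4, 3)
    λ_3 → (13, 4, 3)
    λ_4 → (4, 2, 1)
    λ_5 → (3, 0, 22)
    λ_6 → (4, 2, 1)
    λ_7 → (4, 5, 8)
    λ_8 → (13, 4, 3)
    λ_9 → (10, 8, 7)
    λ_10 → (4, 2, 1)
    λ_11 → (10, 8, 7)
    λ_12 → (10, 8, 7)
    λ_13 → (4, 5, 8)
    λ_14 → (4, 5, 8)
    λ_15 → (3, 0, 22)
    λ_16 → (10, 8, 7)
    λ_17 → (4, 2, 1)
    λ_18 → (10, 8, 7)
    λ_19 → (4, 2, 1)
    λ_20 → (16, 6, 5)

These 20 weights hit 6 W_29-dot-orbits; sizes (2, 3, 5, 2, 3, 5):

[[1, 20], [2, 3, 8], [4, 6, 10, 17, 19], [5, 15], [7, 13, 14], [9, 11, 12, 16, 18]]


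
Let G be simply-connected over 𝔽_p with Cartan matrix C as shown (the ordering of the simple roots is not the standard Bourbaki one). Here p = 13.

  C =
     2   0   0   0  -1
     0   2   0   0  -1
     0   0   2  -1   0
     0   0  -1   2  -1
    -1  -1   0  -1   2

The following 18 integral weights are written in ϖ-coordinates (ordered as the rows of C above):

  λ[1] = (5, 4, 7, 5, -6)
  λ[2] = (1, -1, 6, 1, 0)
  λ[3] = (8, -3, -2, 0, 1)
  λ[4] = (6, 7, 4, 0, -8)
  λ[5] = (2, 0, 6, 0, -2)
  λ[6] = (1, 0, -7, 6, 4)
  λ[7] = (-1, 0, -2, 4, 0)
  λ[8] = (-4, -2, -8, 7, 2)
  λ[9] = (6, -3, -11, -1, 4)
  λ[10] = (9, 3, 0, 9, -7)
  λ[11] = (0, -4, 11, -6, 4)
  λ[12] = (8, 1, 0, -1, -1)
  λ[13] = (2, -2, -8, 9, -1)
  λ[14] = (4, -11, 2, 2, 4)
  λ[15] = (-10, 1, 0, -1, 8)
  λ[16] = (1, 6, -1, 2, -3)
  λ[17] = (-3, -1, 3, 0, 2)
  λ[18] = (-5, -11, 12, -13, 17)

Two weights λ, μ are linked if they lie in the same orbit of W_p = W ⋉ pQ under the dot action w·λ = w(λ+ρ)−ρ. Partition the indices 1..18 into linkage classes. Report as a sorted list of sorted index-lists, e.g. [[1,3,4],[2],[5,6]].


Dynkin diagram of C (from the 8 off-diagonal −1 entries): D_5.

Ā_13 reps of the 18 weights (D_5, coords as presented):

    λ_1+ρ ↦ (0, 1, 1, 4, 1)
    λ_2+ρ ↦ (2, 0, 7, 0, 1)
    λ_3+ρ ↦ (9, 2, 1, 0, 0)
    λ_4+ρ ↦ (0, 1, 1, 4, 1)
    λ_5+ρ ↦ (2, 0, 7, 0, 1)
    λ_6+ρ ↦ (0, 1, 1, 4, 1)
    λ_7+ρ ↦ (0, 1, 1, 4, 1)
    λ_8+ρ ↦ (2, 0, 7, 0, 1)
    λ_9+ρ ↦ (0, 5, 0, 1, 2)
    λ_10+ρ ↦ (2, 0, 4, 1, 1)
    λ_11+ρ ↦ (2, 0, 7, 0, 1)
    λ_12+ρ ↦ (9, 2, 1, 0, 0)
    λ_13+ρ ↦ (2, 0, 7, 0, 1)
    λ_14+ρ ↦ (0, 5, 0, 1, 2)
    λ_15+ρ ↦ (9, 2, 1, 0, 0)
    λ_16+ρ ↦ (0, 5, 0, 1, 2)
    λ_17+ρ ↦ (2, 0, 4, 1, 1)
    λ_18+ρ ↦ (2, 0, 4, 1, 1)

5 distinct reps among the 18 weights ⇒ 5 W_13-linkage classes:

[[1, 4, 6, 7], [2, 5, 8, 11, 13], [3, 12, 15], [9, 14, 16], [10, 17, 18]]


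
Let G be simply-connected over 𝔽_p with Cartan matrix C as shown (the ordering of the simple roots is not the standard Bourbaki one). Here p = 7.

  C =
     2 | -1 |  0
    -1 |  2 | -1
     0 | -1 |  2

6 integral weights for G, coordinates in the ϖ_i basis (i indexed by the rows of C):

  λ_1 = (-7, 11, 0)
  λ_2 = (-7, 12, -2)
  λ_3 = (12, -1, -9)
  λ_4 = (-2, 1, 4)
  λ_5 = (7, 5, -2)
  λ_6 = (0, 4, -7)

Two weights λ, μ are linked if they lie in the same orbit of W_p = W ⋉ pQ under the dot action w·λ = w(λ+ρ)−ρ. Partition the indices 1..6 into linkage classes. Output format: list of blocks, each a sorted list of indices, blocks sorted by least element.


Dynkin diagram of C (from the 4 off-diagonal −1 entries): A_3.

W_7-reps of the 6 weights in Ā_7 (same 3-coord order as C):

    λ_1 → (0, 1, 5)
    λ_2 → (0, 1, 5)
    λ_3 → (0, 1, 5)
    λ_4 → (1, 1, 5)
    λ_5 → (0, 1, 5)
    λ_6 → (0, 1, 5)

Linkage partition of the 6 weights (2 classes, p=7):

[[1, 2, 3, 5, 6], [4]]


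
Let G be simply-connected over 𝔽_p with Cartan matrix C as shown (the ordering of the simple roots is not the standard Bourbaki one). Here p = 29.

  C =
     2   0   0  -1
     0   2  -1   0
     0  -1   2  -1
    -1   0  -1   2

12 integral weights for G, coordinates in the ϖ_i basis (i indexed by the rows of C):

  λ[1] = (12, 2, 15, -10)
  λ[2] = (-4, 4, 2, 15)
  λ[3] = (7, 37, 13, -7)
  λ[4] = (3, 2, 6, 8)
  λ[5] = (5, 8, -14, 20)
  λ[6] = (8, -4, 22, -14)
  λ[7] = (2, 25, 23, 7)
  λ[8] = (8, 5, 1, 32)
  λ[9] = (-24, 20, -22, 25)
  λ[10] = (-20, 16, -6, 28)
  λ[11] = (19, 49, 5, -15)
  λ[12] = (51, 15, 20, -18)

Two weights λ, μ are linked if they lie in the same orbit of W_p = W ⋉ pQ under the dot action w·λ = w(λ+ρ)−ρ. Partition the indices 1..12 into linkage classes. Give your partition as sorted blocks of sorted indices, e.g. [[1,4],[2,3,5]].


Type A_4, rank 4, |W|=120; reorder rows/cols to standard.

W_29-reps of the 12 weights in Ā_29 (same 4-coord order as C):

  λ_1+ρ ↦ (4, 3, 7, 9) · λ_2+ρ ↦ (3, 5, 3, 13) · λ_3+ρ ↦ (6, 4, 9, 8) · λ_4+ρ ↦ (4, 3, 7, 9) · λ_5+ρ ↦ (6, 4, 9, 8) · λ_6+ρ ↦ (4, 3, 7, 9) · λ_7+ρ ↦ (5, 0, 3, 18) · λ_8+ρ ↦ (6, 4, 9, 8) · λ_9+ρ ↦ (5, 0, 3, 18) · λ_10+ρ ↦ (7, 0, 5, 5) · λ_11+ρ ↦ (6, 4, 9, 8) · λ_12+ρ ↦ (6, 4, 9, 8)

The 12 indices split into 5 linkage classes (same alcove rep ⇔ same W_29-dot-orbit):

[[1, 4, 6], [2], [3, 5, 8, 11, 12], [7, 9], [10]]


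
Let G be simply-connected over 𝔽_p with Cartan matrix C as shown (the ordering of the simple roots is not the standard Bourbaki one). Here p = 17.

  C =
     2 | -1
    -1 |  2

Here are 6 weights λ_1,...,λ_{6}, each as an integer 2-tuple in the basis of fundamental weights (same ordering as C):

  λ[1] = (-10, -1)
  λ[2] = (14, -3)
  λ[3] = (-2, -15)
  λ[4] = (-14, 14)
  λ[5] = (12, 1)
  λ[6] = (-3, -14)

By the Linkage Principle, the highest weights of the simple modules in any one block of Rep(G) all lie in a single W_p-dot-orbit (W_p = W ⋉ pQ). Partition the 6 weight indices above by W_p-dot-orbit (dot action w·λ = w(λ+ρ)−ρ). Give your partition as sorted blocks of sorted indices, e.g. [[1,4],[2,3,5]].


Cartan matrix: type A_2 (|W|=6); un-permuting the 2 rows.

Ā_17 reps of the 6 weights (A_2, coords as presented):

  [1] (0, 9);  [2] (13, 2);  [3] (14, 1);  [4] (13, 2);  [5] (13, 2);  [6] (13, 2)

Linkage partition of the 6 weights (3 classes, p=17):

[[1], [2, 4, 5, 6], [3]]


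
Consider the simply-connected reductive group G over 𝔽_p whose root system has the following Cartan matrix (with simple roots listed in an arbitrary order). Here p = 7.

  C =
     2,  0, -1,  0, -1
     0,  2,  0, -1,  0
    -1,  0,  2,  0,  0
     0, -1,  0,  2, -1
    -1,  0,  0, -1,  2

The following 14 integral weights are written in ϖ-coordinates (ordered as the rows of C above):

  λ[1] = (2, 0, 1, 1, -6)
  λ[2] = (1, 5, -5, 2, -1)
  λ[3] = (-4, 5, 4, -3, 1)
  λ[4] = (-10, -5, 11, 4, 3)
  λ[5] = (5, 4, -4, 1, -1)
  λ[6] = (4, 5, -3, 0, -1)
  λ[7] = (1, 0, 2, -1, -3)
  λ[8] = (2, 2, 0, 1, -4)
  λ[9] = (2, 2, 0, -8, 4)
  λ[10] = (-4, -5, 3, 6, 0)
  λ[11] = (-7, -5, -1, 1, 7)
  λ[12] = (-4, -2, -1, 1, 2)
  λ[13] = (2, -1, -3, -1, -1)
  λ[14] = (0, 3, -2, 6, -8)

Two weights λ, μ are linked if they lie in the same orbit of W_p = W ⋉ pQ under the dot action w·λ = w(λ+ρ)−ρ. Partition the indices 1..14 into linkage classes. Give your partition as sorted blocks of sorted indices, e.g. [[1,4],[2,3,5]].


A_5 Cartan matrix, 5 simple roots permuted; ρ=(1,1,1,1,1).

Each λ_j+ρ reduced to Ā_7; 5-tuples below use C's row order:

  [1] (2, 2, 0, 1, 0)
  [2] (2, 2, 0, 1, 0)
  [3] (0, 2, 1, 1, 2)
  [4] (2, 2, 0, 1, 0)
  [5] (0, 1, 3, 1, 0)
  [6] (0, 1, 3, 1, 0)
  [7] (0, 1, 3, 1, 0)
  [8] (0, 2, 1, 1, 2)
  [9] (0, 2, 1, 1, 2)
  [10] (0, 2, 1, 1, 2)
  [11] (0, 1, 3, 1, 0)
  [12] (0, 1, 3, 1, 0)
  [13] (1, 0, 2, 0, 0)
  [14] (1, 0, 2, 0, 0)

These 14 weights hit 4 W_7-dot-orbits; sizes (3, 4, 5, 2):

[[1, 2, 4], [3, 8, 9, 10], [5, 6, 7, 11, 12], [13, 14]]


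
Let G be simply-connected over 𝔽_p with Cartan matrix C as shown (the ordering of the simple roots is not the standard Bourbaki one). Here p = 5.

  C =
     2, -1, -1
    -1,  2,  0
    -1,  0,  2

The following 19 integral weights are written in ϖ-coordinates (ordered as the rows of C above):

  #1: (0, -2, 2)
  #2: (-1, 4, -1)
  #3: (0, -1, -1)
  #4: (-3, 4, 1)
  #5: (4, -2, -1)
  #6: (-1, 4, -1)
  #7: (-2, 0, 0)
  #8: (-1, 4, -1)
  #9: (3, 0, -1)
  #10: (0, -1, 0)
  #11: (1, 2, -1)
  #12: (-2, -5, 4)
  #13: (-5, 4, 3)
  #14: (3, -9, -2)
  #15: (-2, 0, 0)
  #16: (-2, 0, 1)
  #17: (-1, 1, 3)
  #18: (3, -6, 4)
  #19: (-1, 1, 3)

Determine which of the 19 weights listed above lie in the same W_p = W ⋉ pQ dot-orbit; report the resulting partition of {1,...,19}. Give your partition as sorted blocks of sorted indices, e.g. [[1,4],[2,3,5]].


Type A_3, rank 3, |W|=24; reorder rows/cols to standard.

Each λ_j+ρ reduced to Ā_5; 3-tuples below use C's row order:

    λ_1+ρ ↦ (0, 1, 3)
    λ_2+ρ ↦ (0, 5, 0)
    λ_3+ρ ↦ (1, 0, 0)
    λ_4+ρ ↦ (2, 3, 0)
    λ_5+ρ ↦ (4, 1, 0)
    λ_6+ρ ↦ (0, 5, 0)
    λ_7+ρ ↦ (1, 0, 0)
    λ_8+ρ ↦ (0, 5, 0)
    λ_9+ρ ↦ (4, 1, 0)
    λ_10+ρ ↦ (1, 0, 1)
    λ_11+ρ ↦ (2, 3, 0)
    λ_12+ρ ↦ (4, 1, 0)
    λ_13+ρ ↦ (4, 1, 0)
    λ_14+ρ ↦ (1, 0, 1)
    λ_15+ρ ↦ (1, 0, 0)
    λ_16+ρ ↦ (1, 0, 1)
    λ_17+ρ ↦ (0, 1, 3)
    λ_18+ρ ↦ (1, 0, 0)
    λ_19+ρ ↦ (0, 1, 3)

6 distinct reps among the 19 weights ⇒ 6 W_5-linkage classes:

[[1, 17, 19], [2, 6, 8], [3, 7, 15, 18], [4, 11], [5, 9, 12, 13], [10, 14, 16]]


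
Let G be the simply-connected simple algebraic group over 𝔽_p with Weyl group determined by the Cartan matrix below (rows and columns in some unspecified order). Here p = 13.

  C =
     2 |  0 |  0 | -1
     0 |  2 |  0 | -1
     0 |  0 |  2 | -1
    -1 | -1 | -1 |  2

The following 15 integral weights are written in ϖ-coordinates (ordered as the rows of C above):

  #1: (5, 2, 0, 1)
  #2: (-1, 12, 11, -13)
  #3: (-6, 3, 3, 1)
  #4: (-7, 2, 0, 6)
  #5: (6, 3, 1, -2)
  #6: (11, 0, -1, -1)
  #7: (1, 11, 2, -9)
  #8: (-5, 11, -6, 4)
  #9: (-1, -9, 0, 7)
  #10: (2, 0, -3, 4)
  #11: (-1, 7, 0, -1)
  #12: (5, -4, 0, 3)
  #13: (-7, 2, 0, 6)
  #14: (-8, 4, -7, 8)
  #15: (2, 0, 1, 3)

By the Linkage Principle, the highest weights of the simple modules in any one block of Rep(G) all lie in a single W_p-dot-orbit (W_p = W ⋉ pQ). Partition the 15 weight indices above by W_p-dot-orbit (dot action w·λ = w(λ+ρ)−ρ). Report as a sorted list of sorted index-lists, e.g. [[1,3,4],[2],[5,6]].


C ↔ D_4 under row/col permutation; |W(D_4)| = 192.

Alcove-folded reps (p=13, 15 weights, presented ϖ-order):

    λ_1 → (6, 3, 1, 1)
    λ_2 → (12, 1, 0, 0)
    λ_3 → (2, 1, 1, 3)
    λ_4 → (6, 3, 1, 1)
    λ_5 → (6, 3, 1, 1)
    λ_6 → (12, 1, 0, 0)
    λ_7 → (3, 1, 2, 3)
    λ_8 → (0, 8, 1, 0)
    λ_9 → (0, 8, 1, 0)
    λ_10 → (3, 1, 2, 3)
    λ_11 → (0, 8, 1, 0)
    λ_12 → (6, 3, 1, 1)
    λ_13 → (6, 3, 1, 1)
    λ_14 → (3, 1, 2, 3)
    λ_15 → (3, 1, 2, 3)

Grouping the 15 weights by Ā_13-representative: 5 linkage classes.

[[1, 4, 5, 12, 13], [2, 6], [3], [7, 10, 14, 15], [8, 9, 11]]


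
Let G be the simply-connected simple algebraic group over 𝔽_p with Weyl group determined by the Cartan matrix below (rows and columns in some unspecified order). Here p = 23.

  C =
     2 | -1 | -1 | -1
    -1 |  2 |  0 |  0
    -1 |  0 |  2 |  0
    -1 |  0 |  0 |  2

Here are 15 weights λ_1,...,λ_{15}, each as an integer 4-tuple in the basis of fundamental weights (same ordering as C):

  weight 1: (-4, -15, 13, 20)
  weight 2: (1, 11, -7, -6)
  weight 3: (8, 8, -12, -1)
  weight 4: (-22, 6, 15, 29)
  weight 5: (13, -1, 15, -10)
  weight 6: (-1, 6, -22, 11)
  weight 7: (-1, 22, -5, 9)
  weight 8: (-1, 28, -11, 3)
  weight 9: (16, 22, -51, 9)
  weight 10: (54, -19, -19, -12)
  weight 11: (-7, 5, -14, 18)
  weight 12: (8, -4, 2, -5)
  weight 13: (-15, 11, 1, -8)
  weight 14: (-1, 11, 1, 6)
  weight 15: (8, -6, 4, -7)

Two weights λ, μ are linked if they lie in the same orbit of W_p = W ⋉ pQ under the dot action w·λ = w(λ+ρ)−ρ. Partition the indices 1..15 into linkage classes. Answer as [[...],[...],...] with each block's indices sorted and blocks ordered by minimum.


Cartan matrix: type D_4 (|W|=192); un-permuting the 4 rows.

Ā_23 reps of the 15 weights (D_4, coords as presented):

  1: (2, 3, 3, 4);  2: (2, 3, 3, 4);  3: (0, 7, 9, 2);  4: (5, 7, 2, 2);  5: (0, 7, 9, 2);  6: (0, 12, 2, 7);  7: (0, 13, 6, 0);  8: (0, 13, 6, 0);  9: (0, 13, 6, 0);  10: (2, 3, 3, 4);  11: (0, 13, 6, 0);  12: (2, 3, 3, 4);  13: (0, 12, 2, 7);  14: (0, 12, 2, 7);  15: (2, 3, 3, 4)

These 15 weights hit 5 W_23-dot-orbits; sizes (5, 2, 1, 3, 4):

[[1, 2, 10, 12, 15], [3, 5], [4], [6, 13, 14], [7, 8, 9, 11]]


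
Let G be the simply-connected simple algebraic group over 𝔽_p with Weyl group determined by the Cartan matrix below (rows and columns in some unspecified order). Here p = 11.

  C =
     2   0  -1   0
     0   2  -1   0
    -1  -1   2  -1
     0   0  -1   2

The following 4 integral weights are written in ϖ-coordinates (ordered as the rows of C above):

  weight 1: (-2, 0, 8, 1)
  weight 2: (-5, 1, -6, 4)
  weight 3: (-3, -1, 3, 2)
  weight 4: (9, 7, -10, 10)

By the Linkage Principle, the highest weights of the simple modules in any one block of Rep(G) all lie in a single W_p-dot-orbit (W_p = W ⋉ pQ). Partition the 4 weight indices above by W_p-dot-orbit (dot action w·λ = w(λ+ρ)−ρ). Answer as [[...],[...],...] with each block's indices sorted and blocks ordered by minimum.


Root system D_4: the 4×4 matrix C matches after relabeling.

λ_j+ρ reflected into Ā_11 (⟨·,θ^∨⟩≤11); 4-tuples as given:

  λ_1 → (0, 0, 1, 1)
  λ_2 → (2, 0, 2, 3)
  λ_3 → (2, 0, 2, 3)
  λ_4 → (0, 0, 1, 1)

Grouping the 4 weights by Ā_11-representative: 2 linkage classes.

[[1, 4], [2, 3]]


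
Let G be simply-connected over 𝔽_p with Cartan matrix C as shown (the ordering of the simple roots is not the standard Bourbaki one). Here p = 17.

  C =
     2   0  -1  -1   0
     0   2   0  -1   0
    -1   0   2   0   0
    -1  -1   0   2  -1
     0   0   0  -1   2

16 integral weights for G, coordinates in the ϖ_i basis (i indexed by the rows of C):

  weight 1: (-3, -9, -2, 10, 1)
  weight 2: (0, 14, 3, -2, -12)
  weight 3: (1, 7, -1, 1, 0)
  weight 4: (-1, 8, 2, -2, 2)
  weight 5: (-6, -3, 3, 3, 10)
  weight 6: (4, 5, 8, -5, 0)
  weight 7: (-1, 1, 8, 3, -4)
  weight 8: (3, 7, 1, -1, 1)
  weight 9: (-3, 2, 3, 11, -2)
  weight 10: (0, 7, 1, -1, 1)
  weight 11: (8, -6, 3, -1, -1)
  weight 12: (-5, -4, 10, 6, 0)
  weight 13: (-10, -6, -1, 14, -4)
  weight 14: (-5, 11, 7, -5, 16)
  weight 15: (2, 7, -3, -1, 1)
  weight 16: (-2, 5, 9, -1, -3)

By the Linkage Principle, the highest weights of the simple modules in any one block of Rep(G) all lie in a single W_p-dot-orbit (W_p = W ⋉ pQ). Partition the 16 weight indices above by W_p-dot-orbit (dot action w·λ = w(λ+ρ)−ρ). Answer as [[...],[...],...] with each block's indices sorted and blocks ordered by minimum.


Dynkin diagram of C (from the 8 off-diagonal −1 entries): D_5.

Ā_17 reps of the 16 weights (D_5, coords as presented):

    λ_1+ρ ↦ (1, 8, 2, 0, 2)
    λ_2+ρ ↦ (2, 3, 7, 0, 1)
    λ_3+ρ ↦ (2, 8, 0, 2, 1)
    λ_4+ρ ↦ (1, 8, 2, 0, 2)
    λ_5+ρ ↦ (1, 1, 1, 2, 8)
    λ_6+ρ ↦ (0, 2, 9, 1, 3)
    λ_7+ρ ↦ (0, 2, 9, 1, 3)
    λ_8+ρ ↦ (1, 8, 2, 0, 2)
    λ_9+ρ ↦ (2, 3, 7, 0, 1)
    λ_10+ρ ↦ (1, 8, 2, 0, 2)
    λ_11+ρ ↦ (4, 0, 4, 0, 5)
    λ_12+ρ ↦ (2, 3, 7, 0, 1)
    λ_13+ρ ↦ (2, 3, 7, 0, 1)
    λ_14+ρ ↦ (4, 0, 4, 0, 5)
    λ_15+ρ ↦ (1, 8, 2, 0, 2)
    λ_16+ρ ↦ (2, 3, 7, 0, 1)

6 distinct reps among the 16 weights ⇒ 6 W_17-linkage classes:

[[1, 4, 8, 10, 15], [2, 9, 12, 13, 16], [3], [5], [6, 7], [11, 14]]


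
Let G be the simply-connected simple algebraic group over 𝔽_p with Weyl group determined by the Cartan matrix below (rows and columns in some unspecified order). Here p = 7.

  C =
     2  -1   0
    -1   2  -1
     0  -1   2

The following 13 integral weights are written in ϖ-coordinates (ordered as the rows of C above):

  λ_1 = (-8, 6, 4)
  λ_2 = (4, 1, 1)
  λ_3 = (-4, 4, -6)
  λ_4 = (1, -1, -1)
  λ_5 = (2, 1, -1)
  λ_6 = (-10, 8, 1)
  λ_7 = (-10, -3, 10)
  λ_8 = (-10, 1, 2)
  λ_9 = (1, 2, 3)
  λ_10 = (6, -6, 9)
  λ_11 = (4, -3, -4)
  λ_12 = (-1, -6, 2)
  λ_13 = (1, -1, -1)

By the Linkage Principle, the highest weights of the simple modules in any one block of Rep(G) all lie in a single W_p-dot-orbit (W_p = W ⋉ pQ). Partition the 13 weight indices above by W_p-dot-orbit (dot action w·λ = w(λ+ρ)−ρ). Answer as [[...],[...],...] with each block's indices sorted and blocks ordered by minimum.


Cartan matrix: type A_3 (|W|=24); un-permuting the 3 rows.

Each λ_j+ρ reduced to Ā_7; 3-tuples below use C's row order:

  λ_1+ρ ↦ (2, 0, 0)
  λ_2+ρ ↦ (3, 2, 0)
  λ_3+ρ ↦ (0, 3, 2)
  λ_4+ρ ↦ (2, 0, 0)
  λ_5+ρ ↦ (3, 2, 0)
  λ_6+ρ ↦ (3, 2, 0)
  λ_7+ρ ↦ (0, 3, 2)
  λ_8+ρ ↦ (0, 3, 2)
  λ_9+ρ ↦ (0, 3, 2)
  λ_10+ρ ↦ (3, 2, 0)
  λ_11+ρ ↦ (0, 3, 2)
  λ_12+ρ ↦ (3, 2, 0)
  λ_13+ρ ↦ (2, 0, 0)

Partition of {1..13} into 3 W_7-dot-orbits:

[[1, 4, 13], [2, 5, 6, 10, 12], [3, 7, 8, 9, 11]]


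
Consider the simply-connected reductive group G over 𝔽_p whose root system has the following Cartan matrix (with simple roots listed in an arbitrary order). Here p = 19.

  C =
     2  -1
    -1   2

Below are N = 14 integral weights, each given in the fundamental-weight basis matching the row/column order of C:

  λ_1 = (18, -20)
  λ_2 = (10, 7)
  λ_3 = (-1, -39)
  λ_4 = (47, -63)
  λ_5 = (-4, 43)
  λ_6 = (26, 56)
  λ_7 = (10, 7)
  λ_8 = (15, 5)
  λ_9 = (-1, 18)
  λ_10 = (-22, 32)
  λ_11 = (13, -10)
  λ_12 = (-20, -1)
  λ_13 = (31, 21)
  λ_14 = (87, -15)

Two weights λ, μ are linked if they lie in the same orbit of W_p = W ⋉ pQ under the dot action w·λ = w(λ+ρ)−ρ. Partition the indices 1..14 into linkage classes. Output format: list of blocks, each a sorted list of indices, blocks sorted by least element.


C ↔ A_2 under row/col permutation; |W(A_2)| = 6.

Alcove-folded reps (p=19, 14 weights, presented ϖ-order):

    λ_1 → (0, 19)
    λ_2 → (11, 8)
    λ_3 → (0, 19)
    λ_4 → (5, 9)
    λ_5 → (13, 3)
    λ_6 → (11, 8)
    λ_7 → (11, 8)
    λ_8 → (13, 3)
    λ_9 → (0, 19)
    λ_10 → (5, 2)
    λ_11 → (5, 9)
    λ_12 → (0, 19)
    λ_13 → (13, 3)
    λ_14 → (5, 2)

5 distinct reps among the 14 weights ⇒ 5 W_19-linkage classes:

[[1, 3, 9, 12], [2, 6, 7], [4, 11], [5, 8, 13], [10, 14]]


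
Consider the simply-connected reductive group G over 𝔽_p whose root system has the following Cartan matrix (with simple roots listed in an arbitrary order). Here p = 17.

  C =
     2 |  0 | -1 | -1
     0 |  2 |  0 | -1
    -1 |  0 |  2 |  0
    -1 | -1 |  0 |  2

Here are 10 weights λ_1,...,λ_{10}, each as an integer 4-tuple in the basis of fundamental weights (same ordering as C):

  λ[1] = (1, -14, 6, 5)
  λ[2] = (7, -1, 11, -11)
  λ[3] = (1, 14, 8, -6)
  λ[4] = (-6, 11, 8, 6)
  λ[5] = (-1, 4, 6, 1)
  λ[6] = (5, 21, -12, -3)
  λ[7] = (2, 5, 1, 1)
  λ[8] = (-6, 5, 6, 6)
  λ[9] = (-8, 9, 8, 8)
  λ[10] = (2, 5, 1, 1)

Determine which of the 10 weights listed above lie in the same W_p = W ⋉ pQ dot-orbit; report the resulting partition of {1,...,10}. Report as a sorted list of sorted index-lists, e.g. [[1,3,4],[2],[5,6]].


Dynkin diagram of C (from the 6 off-diagonal −1 entries): A_4.

λ_j+ρ reflected into Ā_17 (⟨·,θ^∨⟩≤17); 4-tuples as given:

  1: (5, 6, 2, 2);  2: (0, 5, 7, 2);  3: (3, 6, 2, 2);  4: (3, 6, 2, 2);  5: (0, 5, 7, 2);  6: (3, 6, 2, 2);  7: (3, 6, 2, 2);  8: (5, 6, 2, 2);  9: (5, 6, 2, 2);  10: (3, 6, 2, 2)

Grouping the 10 weights by Ā_17-representative: 3 linkage classes.

[[1, 8, 9], [2, 5], [3, 4, 6, 7, 10]]


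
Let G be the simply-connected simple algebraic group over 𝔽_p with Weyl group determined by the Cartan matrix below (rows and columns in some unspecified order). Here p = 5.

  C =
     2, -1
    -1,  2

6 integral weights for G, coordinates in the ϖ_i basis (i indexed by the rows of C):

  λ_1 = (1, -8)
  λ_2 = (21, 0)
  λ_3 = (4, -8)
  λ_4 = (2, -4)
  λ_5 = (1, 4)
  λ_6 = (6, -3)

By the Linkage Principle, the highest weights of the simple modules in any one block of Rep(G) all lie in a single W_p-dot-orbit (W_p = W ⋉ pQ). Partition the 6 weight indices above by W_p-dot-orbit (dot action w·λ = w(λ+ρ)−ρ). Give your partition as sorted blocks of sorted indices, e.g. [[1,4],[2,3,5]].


Cartan matrix: type A_2 (|W|=6); un-permuting the 2 rows.

λ_j+ρ reflected into Ā_5 (⟨·,θ^∨⟩≤5); 2-tuples as given:

  [1] (3, 0)
  [2] (2, 2)
  [3] (0, 3)
  [4] (0, 3)
  [5] (0, 3)
  [6] (3, 0)

Partition of {1..6} into 3 W_5-dot-orbits:

[[1, 6], [2], [3, 4, 5]]


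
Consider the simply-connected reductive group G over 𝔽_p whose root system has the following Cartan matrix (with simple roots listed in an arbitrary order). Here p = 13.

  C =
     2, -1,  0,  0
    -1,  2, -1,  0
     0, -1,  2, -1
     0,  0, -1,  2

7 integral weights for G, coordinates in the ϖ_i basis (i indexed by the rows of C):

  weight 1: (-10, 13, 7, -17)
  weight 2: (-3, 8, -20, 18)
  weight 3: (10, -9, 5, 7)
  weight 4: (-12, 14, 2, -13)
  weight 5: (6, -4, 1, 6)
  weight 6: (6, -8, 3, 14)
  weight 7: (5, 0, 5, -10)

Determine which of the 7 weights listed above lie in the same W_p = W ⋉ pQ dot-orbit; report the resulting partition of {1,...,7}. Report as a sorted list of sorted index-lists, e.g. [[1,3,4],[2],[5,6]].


A_4 Cartan matrix, 4 simple roots permuted; ρ=(1,1,1,1).

Each λ_j+ρ reduced to Ā_13; 4-tuples below use C's row order:

    λ_1+ρ ↦ (3, 0, 4, 1)
    λ_2+ρ ↦ (4, 2, 1, 6)
    λ_3+ρ ↦ (1, 5, 2, 2)
    λ_4+ρ ↦ (1, 5, 2, 2)
    λ_5+ρ ↦ (4, 2, 1, 6)
    λ_6+ρ ↦ (4, 2, 1, 6)
    λ_7+ρ ↦ (4, 2, 1, 6)

Partition of {1..7} into 3 W_13-dot-orbits:

[[1], [2, 5, 6, 7], [3, 4]]


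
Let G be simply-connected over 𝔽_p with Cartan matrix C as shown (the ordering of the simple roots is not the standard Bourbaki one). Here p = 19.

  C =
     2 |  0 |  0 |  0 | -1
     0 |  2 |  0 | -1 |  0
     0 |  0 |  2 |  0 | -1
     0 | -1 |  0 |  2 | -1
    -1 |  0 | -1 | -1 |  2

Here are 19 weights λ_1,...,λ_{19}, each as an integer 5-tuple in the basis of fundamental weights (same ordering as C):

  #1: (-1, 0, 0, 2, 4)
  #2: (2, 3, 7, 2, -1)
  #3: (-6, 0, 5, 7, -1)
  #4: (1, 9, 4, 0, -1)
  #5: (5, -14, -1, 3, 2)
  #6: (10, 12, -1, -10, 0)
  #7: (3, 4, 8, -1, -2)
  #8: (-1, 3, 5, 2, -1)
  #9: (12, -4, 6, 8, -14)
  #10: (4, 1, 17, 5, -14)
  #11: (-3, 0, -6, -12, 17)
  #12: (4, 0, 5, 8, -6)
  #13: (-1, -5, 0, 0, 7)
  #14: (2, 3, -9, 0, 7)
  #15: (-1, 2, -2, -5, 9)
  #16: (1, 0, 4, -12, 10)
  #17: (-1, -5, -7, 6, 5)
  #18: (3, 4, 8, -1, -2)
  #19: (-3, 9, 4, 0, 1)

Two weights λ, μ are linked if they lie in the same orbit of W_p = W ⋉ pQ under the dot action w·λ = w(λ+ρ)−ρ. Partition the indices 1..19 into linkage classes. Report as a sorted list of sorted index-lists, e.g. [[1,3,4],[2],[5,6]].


Root system D_5: the 5×5 matrix C matches after relabeling.

Folding the 19 weights λ_j+ρ into Ā_19 (reps in the given 5-coord order):

    1: (0, 1, 1, 3, 5)
    2: (3, 4, 8, 1, 0)
    3: (0, 1, 1, 3, 5)
    4: (2, 10, 5, 1, 0)
    5: (0, 4, 6, 3, 0)
    6: (3, 4, 8, 1, 0)
    7: (3, 4, 8, 1, 0)
    8: (0, 4, 6, 3, 0)
    9: (0, 4, 6, 3, 0)
    10: (6, 5, 3, 0, 2)
    11: (2, 10, 5, 1, 0)
    12: (0, 1, 1, 3, 5)
    13: (0, 1, 1, 3, 5)
    14: (3, 4, 8, 1, 0)
    15: (0, 1, 1, 3, 5)
    16: (2, 10, 5, 1, 0)
    17: (0, 4, 6, 3, 0)
    18: (3, 4, 8, 1, 0)
    19: (2, 10, 5, 1, 0)

The 19 indices split into 5 linkage classes (same alcove rep ⇔ same W_19-dot-orbit):

[[1, 3, 12, 13, 15], [2, 6, 7, 14, 18], [4, 11, 16, 19], [5, 8, 9, 17], [10]]


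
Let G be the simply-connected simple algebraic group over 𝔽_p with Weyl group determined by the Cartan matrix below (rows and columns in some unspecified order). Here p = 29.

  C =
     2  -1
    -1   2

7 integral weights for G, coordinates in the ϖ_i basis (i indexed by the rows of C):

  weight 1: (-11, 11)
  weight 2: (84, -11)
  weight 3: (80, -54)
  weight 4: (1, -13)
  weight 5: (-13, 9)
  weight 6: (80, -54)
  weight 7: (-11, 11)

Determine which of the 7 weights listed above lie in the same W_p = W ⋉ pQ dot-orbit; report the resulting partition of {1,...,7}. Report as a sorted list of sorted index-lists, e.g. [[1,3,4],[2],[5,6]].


Cartan matrix: type A_2 (|W|=6); un-permuting the 2 rows.

Alcove-folded reps (p=29, 7 weights, presented ϖ-order):

  [1] (10, 2);  [2] (10, 2);  [3] (1, 23);  [4] (10, 2);  [5] (10, 2);  [6] (1, 23);  [7] (10, 2)

The 7 indices split into 2 linkage classes (same alcove rep ⇔ same W_29-dot-orbit):

[[1, 2, 4, 5, 7], [3, 6]]


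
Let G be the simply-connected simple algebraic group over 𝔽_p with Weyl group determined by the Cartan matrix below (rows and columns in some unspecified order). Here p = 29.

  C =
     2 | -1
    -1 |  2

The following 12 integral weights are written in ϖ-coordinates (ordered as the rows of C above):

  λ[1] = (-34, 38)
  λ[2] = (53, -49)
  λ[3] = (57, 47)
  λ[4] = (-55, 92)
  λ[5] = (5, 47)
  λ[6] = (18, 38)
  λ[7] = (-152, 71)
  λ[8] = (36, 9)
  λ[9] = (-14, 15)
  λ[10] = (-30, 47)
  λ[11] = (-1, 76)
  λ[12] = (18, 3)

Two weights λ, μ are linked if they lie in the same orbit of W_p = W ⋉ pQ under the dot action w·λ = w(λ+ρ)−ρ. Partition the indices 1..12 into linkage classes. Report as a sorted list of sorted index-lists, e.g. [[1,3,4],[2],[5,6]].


Cartan matrix: type A_2 (|W|=6); un-permuting the 2 rows.

Alcove-folded reps (p=29, 12 weights, presented ϖ-order):

  [1] (19, 4);  [2] (19, 4);  [3] (10, 0);  [4] (19, 4);  [5] (19, 4);  [6] (10, 0);  [7] (8, 15);  [8] (11, 8);  [9] (13, 3);  [10] (10, 0);  [11] (10, 0);  [12] (19, 4)

Partition of {1..12} into 5 W_29-dot-orbits:

[[1, 2, 4, 5, 12], [3, 6, 10, 11], [7], [8], [9]]


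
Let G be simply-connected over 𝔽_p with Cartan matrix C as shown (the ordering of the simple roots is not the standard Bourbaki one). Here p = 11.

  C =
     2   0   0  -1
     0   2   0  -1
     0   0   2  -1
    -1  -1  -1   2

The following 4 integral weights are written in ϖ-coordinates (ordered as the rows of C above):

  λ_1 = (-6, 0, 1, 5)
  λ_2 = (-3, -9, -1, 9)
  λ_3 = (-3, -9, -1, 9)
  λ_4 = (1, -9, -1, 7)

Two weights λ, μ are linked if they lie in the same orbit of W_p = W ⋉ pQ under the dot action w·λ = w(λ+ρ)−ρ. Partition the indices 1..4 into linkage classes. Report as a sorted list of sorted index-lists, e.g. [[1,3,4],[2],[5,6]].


D_4 Cartan matrix, 4 simple roots permuted; ρ=(1,1,1,1).

Folding the 4 weights λ_j+ρ into Ā_11 (reps in the given 4-coord order):

    1: (5, 1, 2, 1)
    2: (2, 8, 0, 0)
    3: (2, 8, 0, 0)
    4: (2, 8, 0, 0)

Linkage partition of the 4 weights (2 classes, p=11):

[[1], [2, 3, 4]]
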